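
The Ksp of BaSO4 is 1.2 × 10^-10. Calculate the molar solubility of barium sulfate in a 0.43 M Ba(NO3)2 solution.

BaSO4(s) <=> Ba^2+(aq) + SO4^2-(aq)
Ksp = [Ba^2+][SO4^2-]
If s mol/L dissolves here, [Ba^2+] = 0.43 + s ≈ 0.43, [SO4^2-] = s (since Ba^2+ from Ba(NO3)2 dominates).
Ksp ≈ 0.43 × s
s = 2.8 x 10^-10 M
Check: s = 2.8 x 10^-10 ≪ 0.43, so the approximation is valid.

s ≈ 2.8 × 10^-10 M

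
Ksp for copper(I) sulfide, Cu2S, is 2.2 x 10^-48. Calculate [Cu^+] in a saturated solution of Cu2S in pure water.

Cu2S(s) <=> 2 Cu^+(aq) + S^2-(aq)
Ksp = [Cu^+]^2[S^2-]
Let s = molar solubility. Then [Cu^+] = 2s and [S^2-] = s.
Ksp = (2s)^2s = 4s^3
s^3 = 2.2 x 10^-48 / 4, so s = 8.19 x 10^-17 M
[Cu^+] = 2s = 1.6 × 10^-16 M

[Cu^+] ≈ 1.6e-16 M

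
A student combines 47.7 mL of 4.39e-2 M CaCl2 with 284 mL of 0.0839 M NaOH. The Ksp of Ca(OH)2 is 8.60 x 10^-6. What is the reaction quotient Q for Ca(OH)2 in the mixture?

Total volume = 47.7 + 284 = 331.7 mL.
[Ca^2+] = 4.39 × 10^-2 × (47.7/331.7) = 6.313 x 10^-3 M
[OH^-] = 8.39 × 10^-2 × (284/331.7) = 7.183 x 10^-2 M
Ca(OH)2(s) ⇌ Ca^2+(aq) + 2 OH^-(aq), so Q = [Ca^2+][OH^-]^2
Q = (6.313 × 10^-3)(7.183 × 10^-2)^2 = 3.26 × 10^-5
Q > Ksp, so Ca(OH)2 will precipitate.

Q = 3.26 x 10^-5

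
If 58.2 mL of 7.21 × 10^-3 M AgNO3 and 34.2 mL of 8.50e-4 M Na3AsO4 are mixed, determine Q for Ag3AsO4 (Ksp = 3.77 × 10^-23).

Total volume = 58.2 + 34.2 = 92.4 mL.
[Ag^+] = 7.21 × 10^-3 × (58.2/92.4) = 4.541 × 10^-3 M
[AsO4^3-] = 8.50 × 10^-4 × (34.2/92.4) = 3.146 × 10^-4 M
Ag3AsO4(s) ⇌ 3 Ag^+(aq) + AsO4^3-(aq), so Q = [Ag^+]^3[AsO4^3-]
Q = (4.541 x 10^-3)^3(3.146 × 10^-4) = 2.95 x 10^-11
Q > Ksp, so Ag3AsO4 will precipitate.

Q ≈ 2.95 × 10^-11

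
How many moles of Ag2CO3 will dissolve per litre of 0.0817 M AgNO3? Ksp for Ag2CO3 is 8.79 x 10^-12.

Ag2CO3(s) <=> 2 Ag^+ + CO3^2-
Ksp = [Ag^+]^2[CO3^2-]
Let s be the molar solubility in this solution. [Ag^+] = 0.0817 + 2s ≈ 0.0817, [CO3^2-] = s (common-ion effect: Ag^+ is already 0.0817 M).
Ksp ≈ (0.0817)^2 × s
s = 1.32 × 10^-9 M
Check: 2s = 2.6 × 10^-9 ≪ 0.0817, so the approximation is valid.

s = 1.32 × 10^-9 M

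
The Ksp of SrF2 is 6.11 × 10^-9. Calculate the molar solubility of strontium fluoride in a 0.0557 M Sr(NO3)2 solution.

SrF2(s) <=> Sr^2+ + 2 F^-
Ksp = [Sr^2+][F^-]^2
Let s = moles of SrF2 that dissolve per litre. [Sr^2+] = 0.0557 + s ≈ 0.0557, [F^-] = 2s (since Sr^2+ from Sr(NO3)2 dominates).
Ksp ≈ 0.0557 × (2s)^2
s = 1.66 × 10^-4 M
Check: s = 1.7 x 10^-4 ≪ 0.0557, so the approximation is valid.

1.66e-4 M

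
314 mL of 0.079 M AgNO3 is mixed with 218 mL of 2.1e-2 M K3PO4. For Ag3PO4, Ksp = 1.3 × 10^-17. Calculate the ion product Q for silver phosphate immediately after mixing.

Total volume = 314 + 218 = 532 mL.
[Ag^+] = 7.9 x 10^-2 × (314/532) = 4.66 × 10^-2 M
[PO4^3-] = 2.1 × 10^-2 × (218/532) = 8.61 × 10^-3 M
Ag3PO4(s) ⇌ 3 Ag^+(aq) + PO4^3-(aq), so Q = [Ag^+]^3[PO4^3-]
Q = (4.66 x 10^-2)^3(8.61 × 10^-3) = 8.7 × 10^-7
Q > Ksp, so Ag3PO4 will precipitate.

8.7 x 10^-7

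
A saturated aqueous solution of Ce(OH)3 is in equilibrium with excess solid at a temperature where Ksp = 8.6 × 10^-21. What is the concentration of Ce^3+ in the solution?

Ce(OH)3(s) ⇌ Ce^3+ + 3 OH^-
Ksp = [Ce^3+][OH^-]^3
For each mole of Ce(OH)3 that dissolves: [Ce^3+] = s, [OH^-] = 3s.
So Ksp = s × (3s)^3 = 27s^4
s = (8.6 × 10^-21 / 27)^(1/4) = 4.22 × 10^-6 M
[Ce^3+] = s = 4.2 x 10^-6 M

[Ce^3+] ≈ 4.2 × 10^-6 M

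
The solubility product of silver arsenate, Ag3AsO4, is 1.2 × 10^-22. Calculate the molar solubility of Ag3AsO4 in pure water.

s ≈ 1.5 x 10^-6 M

Ag3AsO4(s) <=> 3 Ag^+ + AsO4^3-
Ksp = [Ag^+]^3[AsO4^3-]
For each mole of Ag3AsO4 that dissolves: [Ag^+] = 3s, [AsO4^3-] = s.
Substituting: Ksp = (3s)^3s = 27s^4
Solving, s = (1.2 × 10^-22/27)^(1/4) = 1.5 x 10^-6 M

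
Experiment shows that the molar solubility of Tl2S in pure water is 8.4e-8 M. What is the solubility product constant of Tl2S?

Tl2S(s) ⇌ 2 Tl^+ + S^2-
With molar solubility s: [Tl^+] = 2s, [S^2-] = s.
Ksp = [Tl^+]^2[S^2-]
Substituting: Ksp = (2s)^2s = 4s^3
Ksp = 4 × (8.4 × 10^-8)^3 = 2.4 x 10^-21

2.4 × 10^-21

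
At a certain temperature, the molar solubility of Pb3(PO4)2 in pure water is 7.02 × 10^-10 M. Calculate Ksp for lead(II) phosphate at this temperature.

Ksp ≈ 1.84e-44

Pb3(PO4)2(s) <=> 3 Pb^2+(aq) + 2 PO4^3-(aq)
With molar solubility s: [Pb^2+] = 3s, [PO4^3-] = 2s.
Ksp = [Pb^2+]^3[PO4^3-]^2
Ksp = (3s)^3(2s)^2 = 108s^5
With s = 7.02 × 10^-10: Ksp = 1.84 × 10^-44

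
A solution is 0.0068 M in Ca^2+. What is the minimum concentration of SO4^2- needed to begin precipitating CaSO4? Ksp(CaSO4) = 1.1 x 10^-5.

[SO4^2-] = 1.6e-3 M

CaSO4(s) ⇌ Ca^2+(aq) + SO4^2-(aq)
Ksp = [Ca^2+][SO4^2-]
Precipitation begins when Q = Ksp. With [Ca^2+] = 0.0068 M:
1.1 x 10^-5 = (0.0068) × [SO4^2-]
[SO4^2-] = (1.1 x 10^-5 / 6.8 × 10^-3) = 1.6 × 10^-3 M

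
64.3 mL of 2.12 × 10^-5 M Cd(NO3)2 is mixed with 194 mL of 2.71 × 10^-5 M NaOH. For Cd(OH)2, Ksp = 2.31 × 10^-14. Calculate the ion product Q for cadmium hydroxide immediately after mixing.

Q = 2.19e-15

Total volume = 64.3 + 194 = 258.3 mL.
[Cd^2+] = 2.12 × 10^-5 × (64.3/258.3) = 5.277 × 10^-6 M
[OH^-] = 2.71 x 10^-5 × (194/258.3) = 2.035 × 10^-5 M
Cd(OH)2(s) ⇌ Cd^2+ + 2 OH^-, so Q = [Cd^2+][OH^-]^2
Q = (5.277 x 10^-6)(2.035 × 10^-5)^2 = 2.19 x 10^-15
Q < Ksp, so no precipitate of Cd(OH)2 forms.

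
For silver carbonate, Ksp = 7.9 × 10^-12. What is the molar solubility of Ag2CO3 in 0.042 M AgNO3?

s = 4.5e-9 M

Ag2CO3(s) ⇌ 2 Ag^+(aq) + CO3^2-(aq)
Ksp = [Ag^+]^2[CO3^2-]
Let s = moles of Ag2CO3 that dissolve per litre. [Ag^+] = 0.042 + 2s ≈ 0.042, [CO3^2-] = s (common-ion effect: Ag^+ is already 0.042 M).
Ksp ≈ (0.042)^2 × s
s = 4.5 × 10^-9 M
Check: 2s = 9.0 × 10^-9 ≪ 0.042, so the approximation is valid.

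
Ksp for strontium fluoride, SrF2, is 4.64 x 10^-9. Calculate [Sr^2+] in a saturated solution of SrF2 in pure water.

SrF2(s) ⇌ Sr^2+ + 2 F^-
Ksp = [Sr^2+][F^-]^2
Let s = molar solubility. Then [Sr^2+] = s and [F^-] = 2s.
Substituting: Ksp = s(2s)^2 = 4s^3
s^3 = 4.64 x 10^-9 / 4, so s = 1.051 × 10^-3 M
[Sr^2+] = s = 1.05 x 10^-3 M

1.05e-3 M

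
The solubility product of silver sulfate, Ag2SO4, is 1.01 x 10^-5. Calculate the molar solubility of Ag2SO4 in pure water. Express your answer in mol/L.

Ag2SO4(s) <=> 2 Ag^+(aq) + SO4^2-(aq)
Ksp = [Ag^+]^2[SO4^2-]
For each mole of Ag2SO4 that dissolves: [Ag^+] = 2s, [SO4^2-] = s.
So Ksp = (2s)^2 × s = 4s^3
Solving, s = (1.01 x 10^-5/4)^(1/3) = 1.36 × 10^-2 M

0.0136 M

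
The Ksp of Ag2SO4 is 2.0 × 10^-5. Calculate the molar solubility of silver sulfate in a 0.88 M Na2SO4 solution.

Ag2SO4(s) ⇌ 2 Ag^+(aq) + SO4^2-(aq)
Ksp = [Ag^+]^2[SO4^2-]
If s mol/L dissolves here, [Ag^+] = 2s, [SO4^2-] = 0.88 + s ≈ 0.88 (since SO4^2- from Na2SO4 dominates).
Ksp ≈ (2s)^2 × 0.88
s = 2.4 × 10^-3 M
Check: s = 2.4 × 10^-3 ≪ 0.88, so the approximation is valid.

s = 2.4 × 10^-3 M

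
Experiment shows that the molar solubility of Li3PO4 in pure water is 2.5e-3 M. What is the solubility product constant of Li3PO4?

Li3PO4(s) ⇌ 3 Li^+ + PO4^3-
Let s = molar solubility. Then [Li^+] = 3s and [PO4^3-] = s.
Ksp = [Li^+]^3[PO4^3-]
Ksp = (3s)^3s = 27s^4
Ksp = 27 × (2.5 x 10^-3)^4 = 1.1 x 10^-9

Ksp = 1.1 x 10^-9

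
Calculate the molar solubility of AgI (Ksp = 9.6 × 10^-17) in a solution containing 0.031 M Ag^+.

s = 3.1 x 10^-15 M

AgI(s) <=> Ag^+(aq) + I^-(aq)
Ksp = [Ag^+][I^-]
Let s = moles of AgI that dissolve per litre. [Ag^+] = 0.031 + s ≈ 0.031, [I^-] = s (since the Ag^+ already present dominates).
Ksp ≈ 0.031 × s
s = 3.1 x 10^-15 M
Check: s = 3.1 x 10^-15 ≪ 0.031, so the approximation is valid.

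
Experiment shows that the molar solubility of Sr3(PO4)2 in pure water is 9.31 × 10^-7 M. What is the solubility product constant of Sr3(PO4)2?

Sr3(PO4)2(s) <=> 3 Sr^2+(aq) + 2 PO4^3-(aq)
If s mol/L of Sr3(PO4)2 dissolves, [Sr^2+] = 3s and [PO4^3-] = 2s.
Ksp = [Sr^2+]^3[PO4^3-]^2
Ksp = (3s)^3(2s)^2 = 108s^5
With s = 9.31 x 10^-7: Ksp = 7.55 × 10^-29

Ksp = 7.55 × 10^-29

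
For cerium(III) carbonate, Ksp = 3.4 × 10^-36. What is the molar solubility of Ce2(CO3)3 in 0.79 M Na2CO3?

s = 1.3 x 10^-18 M

Ce2(CO3)3(s) ⇌ 2 Ce^3+(aq) + 3 CO3^2-(aq)
Ksp = [Ce^3+]^2[CO3^2-]^3
If s mol/L dissolves here, [Ce^3+] = 2s, [CO3^2-] = 0.79 + 3s ≈ 0.79 (Ksp is small, so little additional dissolves).
Ksp ≈ (2s)^2 × (0.79)^3
s = 1.3 x 10^-18 M
Check: 3s = 3.9 × 10^-18 ≪ 0.79, so the approximation is valid.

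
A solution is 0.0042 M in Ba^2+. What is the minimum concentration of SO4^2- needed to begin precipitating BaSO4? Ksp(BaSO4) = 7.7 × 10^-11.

BaSO4(s) ⇌ Ba^2+(aq) + SO4^2-(aq)
Ksp = [Ba^2+][SO4^2-]
Precipitation begins when Q = Ksp. With [Ba^2+] = 0.0042 M:
7.7 × 10^-11 = (0.0042) × [SO4^2-]
[SO4^2-] = (7.7 × 10^-11 / 4.2 x 10^-3) = 1.8 × 10^-8 M

1.8 × 10^-8 M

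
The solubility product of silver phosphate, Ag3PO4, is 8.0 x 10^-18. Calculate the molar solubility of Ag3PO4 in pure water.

2.3 x 10^-5 M

Ag3PO4(s) ⇌ 3 Ag^+(aq) + PO4^3-(aq)
Ksp = [Ag^+]^3[PO4^3-]
If s mol/L of Ag3PO4 dissolves, [Ag^+] = 3s and [PO4^3-] = s.
So Ksp = (3s)^3 × s = 27s^4
s^4 = 8.0 x 10^-18 / 27, so s = 2.3 x 10^-5 M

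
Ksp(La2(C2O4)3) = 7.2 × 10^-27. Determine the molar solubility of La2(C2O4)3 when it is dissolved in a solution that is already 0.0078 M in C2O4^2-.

6.2e-11 M

La2(C2O4)3(s) ⇌ 2 La^3+(aq) + 3 C2O4^2-(aq)
Ksp = [La^3+]^2[C2O4^2-]^3
Let s be the molar solubility in this solution. [La^3+] = 2s, [C2O4^2-] = 0.0078 + 3s ≈ 0.0078 (common-ion effect: C2O4^2- is already 0.0078 M).
Ksp ≈ (2s)^2 × (0.0078)^3
s = 6.2 × 10^-11 M
Check: 3s = 1.8 × 10^-10 ≪ 0.0078, so the approximation is valid.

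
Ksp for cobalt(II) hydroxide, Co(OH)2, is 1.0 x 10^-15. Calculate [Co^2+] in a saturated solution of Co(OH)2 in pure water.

[Co^2+] = 6.3 × 10^-6 M

Co(OH)2(s) <=> Co^2+(aq) + 2 OH^-(aq)
Ksp = [Co^2+][OH^-]^2
With molar solubility s: [Co^2+] = s, [OH^-] = 2s.
So Ksp = s × (2s)^2 = 4s^3
Solving, s = (1.0 x 10^-15/4)^(1/3) = 6.30 x 10^-6 M
[Co^2+] = s = 6.3 × 10^-6 M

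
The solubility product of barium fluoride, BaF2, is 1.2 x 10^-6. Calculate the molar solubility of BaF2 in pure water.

s = 6.7 × 10^-3 M

BaF2(s) ⇌ Ba^2+(aq) + 2 F^-(aq)
Ksp = [Ba^2+][F^-]^2
With molar solubility s: [Ba^2+] = s, [F^-] = 2s.
So Ksp = s × (2s)^2 = 4s^3
s = (1.2 x 10^-6 / 4)^(1/3) = 6.7 × 10^-3 M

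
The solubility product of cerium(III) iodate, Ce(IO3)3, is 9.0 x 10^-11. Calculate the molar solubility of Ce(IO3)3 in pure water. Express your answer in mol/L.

Ce(IO3)3(s) ⇌ Ce^3+(aq) + 3 IO3^-(aq)
Ksp = [Ce^3+][IO3^-]^3
With molar solubility s: [Ce^3+] = s, [IO3^-] = 3s.
So Ksp = s × (3s)^3 = 27s^4
s = (9.0 x 10^-11 / 27)^(1/4) = 1.4 × 10^-3 M

s ≈ 1.4 × 10^-3 M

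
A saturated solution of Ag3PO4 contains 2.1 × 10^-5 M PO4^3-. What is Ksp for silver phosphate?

Ksp = 5.3e-18

Ag3PO4(s) ⇌ 3 Ag^+ + PO4^3-
Stoichiometry gives [Ag^+] = (3/1)[PO4^3-] = 6.30 x 10^-5 M.
Ksp = [Ag^+]^3[PO4^3-]
Ksp = (6.30 × 10^-5)^3 × 2.1 x 10^-5 = 5.3 x 10^-18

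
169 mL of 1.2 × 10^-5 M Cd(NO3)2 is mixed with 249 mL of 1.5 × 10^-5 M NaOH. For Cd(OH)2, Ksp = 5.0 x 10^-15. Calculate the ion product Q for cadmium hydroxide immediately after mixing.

Q = 3.9 x 10^-16

Total volume = 169 + 249 = 418 mL.
[Cd^2+] = 1.2 × 10^-5 × (169/418) = 4.85 × 10^-6 M
[OH^-] = 1.5 x 10^-5 × (249/418) = 8.94 × 10^-6 M
Cd(OH)2(s) <=> Cd^2+ + 2 OH^-, so Q = [Cd^2+][OH^-]^2
Q = (4.85 × 10^-6)(8.94 × 10^-6)^2 = 3.9 × 10^-16
Q < Ksp, so no precipitate of Cd(OH)2 forms.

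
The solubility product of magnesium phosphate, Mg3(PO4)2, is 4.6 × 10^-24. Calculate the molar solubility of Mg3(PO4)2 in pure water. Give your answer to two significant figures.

8.4e-6 M

Mg3(PO4)2(s) <=> 3 Mg^2+(aq) + 2 PO4^3-(aq)
Ksp = [Mg^2+]^3[PO4^3-]^2
If s mol/L of Mg3(PO4)2 dissolves, [Mg^2+] = 3s and [PO4^3-] = 2s.
So Ksp = (3s)^3 × (2s)^2 = 108s^5
s = (4.6 × 10^-24 / 108)^(1/5) = 8.4 x 10^-6 M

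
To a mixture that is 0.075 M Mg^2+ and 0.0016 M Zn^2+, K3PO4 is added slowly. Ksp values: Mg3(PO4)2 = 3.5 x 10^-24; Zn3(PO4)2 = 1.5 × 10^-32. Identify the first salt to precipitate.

Zn3(PO4)2

Each salt begins to precipitate when Q = Ksp, i.e. when [PO4^3-] reaches its threshold.
For Mg3(PO4)2: 3.5 x 10^-24 = (0.075)^3 × [PO4^3-]^2  ⇒  [PO4^3-] = 9.1 × 10^-11 M.
For Zn3(PO4)2: 1.5 × 10^-32 = (0.0016)^3 × [PO4^3-]^2  ⇒  [PO4^3-] = 1.9 × 10^-12 M.
The salt with the lower threshold [PO4^3-] precipitates first: Zn3(PO4)2.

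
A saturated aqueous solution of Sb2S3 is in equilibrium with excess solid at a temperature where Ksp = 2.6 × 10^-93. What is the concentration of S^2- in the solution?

Sb2S3(s) ⇌ 2 Sb^3+(aq) + 3 S^2-(aq)
Ksp = [Sb^3+]^2[S^2-]^3
For each mole of Sb2S3 that dissolves: [Sb^3+] = 2s, [S^2-] = 3s.
Substituting: Ksp = (2s)^2(3s)^3 = 108s^5
s^5 = 2.6 × 10^-93 / 108, so s = 1.19 x 10^-19 M
[S^2-] = 3s = 3.6 × 10^-19 M

3.6 × 10^-19 M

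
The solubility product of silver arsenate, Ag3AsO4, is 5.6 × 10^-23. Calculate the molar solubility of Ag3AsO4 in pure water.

s ≈ 1.2 × 10^-6 M

Ag3AsO4(s) <=> 3 Ag^+ + AsO4^3-
Ksp = [Ag^+]^3[AsO4^3-]
If s mol/L of Ag3AsO4 dissolves, [Ag^+] = 3s and [AsO4^3-] = s.
So Ksp = (3s)^3 × s = 27s^4
Solving, s = (5.6 × 10^-23/27)^(1/4) = 1.2 × 10^-6 M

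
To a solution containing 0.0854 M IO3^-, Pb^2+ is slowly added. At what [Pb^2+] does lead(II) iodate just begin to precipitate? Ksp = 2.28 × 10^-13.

Pb(IO3)2(s) ⇌ Pb^2+ + 2 IO3^-
Ksp = [Pb^2+][IO3^-]^2
Precipitation begins when Q = Ksp. With [IO3^-] = 0.0854 M:
2.28 × 10^-13 = (0.0854)^2 × [Pb^2+]
[Pb^2+] = (2.28 × 10^-13 / 7.293 x 10^-3) = 3.13 × 10^-11 M

[Pb^2+] ≈ 3.13e-11 M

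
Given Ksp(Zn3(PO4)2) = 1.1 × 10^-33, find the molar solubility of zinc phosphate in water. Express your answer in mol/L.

s ≈ 1.0 x 10^-7 M

Zn3(PO4)2(s) ⇌ 3 Zn^2+ + 2 PO4^3-
Ksp = [Zn^2+]^3[PO4^3-]^2
Let s = molar solubility. Then [Zn^2+] = 3s and [PO4^3-] = 2s.
Substituting: Ksp = (3s)^3(2s)^2 = 108s^5
s^5 = 1.1 × 10^-33 / 108, so s = 1.0 × 10^-7 M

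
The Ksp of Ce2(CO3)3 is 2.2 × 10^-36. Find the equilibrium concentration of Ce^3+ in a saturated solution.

5.8e-8 M

Ce2(CO3)3(s) ⇌ 2 Ce^3+ + 3 CO3^2-
Ksp = [Ce^3+]^2[CO3^2-]^3
With molar solubility s: [Ce^3+] = 2s, [CO3^2-] = 3s.
Ksp = (2s)^2(3s)^3 = 108s^5
s^5 = 2.2 × 10^-36 / 108, so s = 2.90 × 10^-8 M
[Ce^3+] = 2s = 5.8 × 10^-8 M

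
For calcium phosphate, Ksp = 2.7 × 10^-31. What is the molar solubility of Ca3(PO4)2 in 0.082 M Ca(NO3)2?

s = 1.1e-14 M

Ca3(PO4)2(s) ⇌ 3 Ca^2+(aq) + 2 PO4^3-(aq)
Ksp = [Ca^2+]^3[PO4^3-]^2
Let s be the molar solubility in this solution. [Ca^2+] = 0.082 + 3s ≈ 0.082, [PO4^3-] = 2s (since Ca^2+ from Ca(NO3)2 dominates).
Ksp ≈ (0.082)^3 × (2s)^2
s = 1.1 × 10^-14 M
Check: 3s = 3.3 × 10^-14 ≪ 0.082, so the approximation is valid.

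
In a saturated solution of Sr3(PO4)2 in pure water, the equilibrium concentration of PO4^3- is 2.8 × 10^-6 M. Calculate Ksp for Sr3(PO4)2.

Sr3(PO4)2(s) <=> 3 Sr^2+(aq) + 2 PO4^3-(aq)
Stoichiometry gives [Sr^2+] = (3/2)[PO4^3-] = 4.20 × 10^-6 M.
Ksp = [Sr^2+]^3[PO4^3-]^2
Ksp = (4.20 × 10^-6)^3 × (2.8 x 10^-6)^2 = 5.8 × 10^-28

Ksp ≈ 5.8 × 10^-28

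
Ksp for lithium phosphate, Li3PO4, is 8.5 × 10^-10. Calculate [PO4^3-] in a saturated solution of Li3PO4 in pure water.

[PO4^3-] = 2.4 × 10^-3 M

Li3PO4(s) ⇌ 3 Li^+ + PO4^3-
Ksp = [Li^+]^3[PO4^3-]
If s mol/L of Li3PO4 dissolves, [Li^+] = 3s and [PO4^3-] = s.
Substituting: Ksp = (3s)^3s = 27s^4
s^4 = 8.5 × 10^-10 / 27, so s = 2.37 × 10^-3 M
[PO4^3-] = s = 2.4 × 10^-3 M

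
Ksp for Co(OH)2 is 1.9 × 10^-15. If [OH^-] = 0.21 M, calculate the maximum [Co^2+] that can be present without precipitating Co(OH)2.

[Co^2+] ≈ 4.3 x 10^-14 M

Co(OH)2(s) ⇌ Co^2+ + 2 OH^-
Ksp = [Co^2+][OH^-]^2
Precipitation begins when Q = Ksp. With [OH^-] = 0.21 M:
1.9 × 10^-15 = (0.21)^2 × [Co^2+]
[Co^2+] = (1.9 × 10^-15 / 4.41 x 10^-2) = 4.3 x 10^-14 M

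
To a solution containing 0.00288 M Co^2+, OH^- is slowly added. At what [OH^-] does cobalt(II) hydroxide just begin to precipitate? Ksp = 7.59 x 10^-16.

Co(OH)2(s) ⇌ Co^2+(aq) + 2 OH^-(aq)
Ksp = [Co^2+][OH^-]^2
Precipitation begins when Q = Ksp. With [Co^2+] = 0.00288 M:
7.59 x 10^-16 = (0.00288) × [OH^-]^2
[OH^-] = (7.59 x 10^-16 / 2.88 × 10^-3)^(1/2) = 5.13 × 10^-7 M

5.13 x 10^-7 M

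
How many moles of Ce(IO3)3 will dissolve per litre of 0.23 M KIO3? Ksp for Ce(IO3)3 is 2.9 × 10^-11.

s ≈ 2.4 x 10^-9 M

Ce(IO3)3(s) <=> Ce^3+(aq) + 3 IO3^-(aq)
Ksp = [Ce^3+][IO3^-]^3
Let s be the molar solubility in this solution. [Ce^3+] = s, [IO3^-] = 0.23 + 3s ≈ 0.23 (common-ion effect: IO3^- is already 0.23 M).
Ksp ≈ s × (0.23)^3
s = 2.4 x 10^-9 M
Check: 3s = 7.2 × 10^-9 ≪ 0.23, so the approximation is valid.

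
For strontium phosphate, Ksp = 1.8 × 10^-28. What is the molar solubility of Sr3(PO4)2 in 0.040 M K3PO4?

1.6 x 10^-9 M

Sr3(PO4)2(s) ⇌ 3 Sr^2+(aq) + 2 PO4^3-(aq)
Ksp = [Sr^2+]^3[PO4^3-]^2
Let s = moles of Sr3(PO4)2 that dissolve per litre. [Sr^2+] = 3s, [PO4^3-] = 0.040 + 2s ≈ 0.040 (Ksp is small, so little additional dissolves).
Ksp ≈ (3s)^3 × (0.040)^2
s = 1.6 × 10^-9 M
Check: 2s = 3.2 × 10^-9 ≪ 0.040, so the approximation is valid.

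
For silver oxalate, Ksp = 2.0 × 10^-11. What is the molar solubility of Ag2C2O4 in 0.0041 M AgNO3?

Ag2C2O4(s) <=> 2 Ag^+ + C2O4^2-
Ksp = [Ag^+]^2[C2O4^2-]
If s mol/L dissolves here, [Ag^+] = 0.0041 + 2s ≈ 0.0041, [C2O4^2-] = s (Ksp is small, so little additional dissolves).
Ksp ≈ (0.0041)^2 × s
s = 1.2 x 10^-6 M
Check: 2s = 2.4 × 10^-6 ≪ 0.0041, so the approximation is valid.

s ≈ 1.2 x 10^-6 M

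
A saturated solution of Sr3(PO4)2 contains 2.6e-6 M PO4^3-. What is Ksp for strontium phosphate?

Ksp ≈ 4.0 x 10^-28

Sr3(PO4)2(s) ⇌ 3 Sr^2+(aq) + 2 PO4^3-(aq)
Stoichiometry gives [Sr^2+] = (3/2)[PO4^3-] = 3.90 × 10^-6 M.
Ksp = [Sr^2+]^3[PO4^3-]^2
Ksp = (3.90 x 10^-6)^3 × (2.6 x 10^-6)^2 = 4.0 × 10^-28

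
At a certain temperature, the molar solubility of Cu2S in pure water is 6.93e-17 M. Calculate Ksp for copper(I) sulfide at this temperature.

Ksp ≈ 1.33e-48

Cu2S(s) ⇌ 2 Cu^+ + S^2-
Let s = molar solubility. Then [Cu^+] = 2s and [S^2-] = s.
Ksp = [Cu^+]^2[S^2-]
So Ksp = (2s)^2 × s = 4s^3
Ksp = 4 × (6.93 x 10^-17)^3 = 1.33 × 10^-48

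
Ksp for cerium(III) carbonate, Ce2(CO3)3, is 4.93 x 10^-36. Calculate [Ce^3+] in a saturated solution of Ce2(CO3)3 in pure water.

Ce2(CO3)3(s) <=> 2 Ce^3+ + 3 CO3^2-
Ksp = [Ce^3+]^2[CO3^2-]^3
For each mole of Ce2(CO3)3 that dissolves: [Ce^3+] = 2s, [CO3^2-] = 3s.
So Ksp = (2s)^2 × (3s)^3 = 108s^5
s = (4.93 x 10^-36 / 108)^(1/5) = 3.403 × 10^-8 M
[Ce^3+] = 2s = 6.81 × 10^-8 M

[Ce^3+] = 6.81 x 10^-8 M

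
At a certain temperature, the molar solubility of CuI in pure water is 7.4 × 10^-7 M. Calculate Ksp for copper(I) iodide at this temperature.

CuI(s) ⇌ Cu^+ + I^-
For each mole of CuI that dissolves: [Cu^+] = s, [I^-] = s.
Ksp = [Cu^+][I^-]
Ksp = (s)(s) = s^2
Ksp = (7.4 x 10^-7)^2 = 5.5 x 10^-13

Ksp ≈ 5.5e-13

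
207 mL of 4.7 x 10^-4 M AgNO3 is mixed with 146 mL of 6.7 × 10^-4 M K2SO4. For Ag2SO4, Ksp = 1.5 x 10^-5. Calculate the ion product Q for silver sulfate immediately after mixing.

Q = 2.1 × 10^-11

Total volume = 207 + 146 = 353 mL.
[Ag^+] = 4.7 × 10^-4 × (207/353) = 2.76 × 10^-4 M
[SO4^2-] = 6.7 × 10^-4 × (146/353) = 2.77 × 10^-4 M
Ag2SO4(s) ⇌ 2 Ag^+ + SO4^2-, so Q = [Ag^+]^2[SO4^2-]
Q = (2.76 × 10^-4)^2(2.77 x 10^-4) = 2.1 x 10^-11
Q < Ksp, so no precipitate of Ag2SO4 forms.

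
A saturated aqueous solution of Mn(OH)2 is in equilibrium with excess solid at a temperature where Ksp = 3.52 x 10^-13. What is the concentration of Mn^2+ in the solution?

[Mn^2+] ≈ 4.45 × 10^-5 M

Mn(OH)2(s) ⇌ Mn^2+(aq) + 2 OH^-(aq)
Ksp = [Mn^2+][OH^-]^2
If s mol/L of Mn(OH)2 dissolves, [Mn^2+] = s and [OH^-] = 2s.
So Ksp = s × (2s)^2 = 4s^3
Solving, s = (3.52 x 10^-13/4)^(1/3) = 4.448 × 10^-5 M
[Mn^2+] = s = 4.45 x 10^-5 M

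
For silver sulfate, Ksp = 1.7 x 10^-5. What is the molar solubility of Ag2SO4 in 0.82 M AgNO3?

2.5 x 10^-5 M

Ag2SO4(s) ⇌ 2 Ag^+ + SO4^2-
Ksp = [Ag^+]^2[SO4^2-]
Let s = moles of Ag2SO4 that dissolve per litre. [Ag^+] = 0.82 + 2s ≈ 0.82, [SO4^2-] = s (Ksp is small, so little additional dissolves).
Ksp ≈ (0.82)^2 × s
s = 2.5 × 10^-5 M
Check: 2s = 5.1 x 10^-5 ≪ 0.82, so the approximation is valid.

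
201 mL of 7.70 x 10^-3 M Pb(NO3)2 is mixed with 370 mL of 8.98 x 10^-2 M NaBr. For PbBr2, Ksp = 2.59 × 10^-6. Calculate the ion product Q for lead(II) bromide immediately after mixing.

Total volume = 201 + 370 = 571 mL.
[Pb^2+] = 7.70 × 10^-3 × (201/571) = 2.711 x 10^-3 M
[Br^-] = 8.98 × 10^-2 × (370/571) = 5.819 × 10^-2 M
PbBr2(s) <=> Pb^2+(aq) + 2 Br^-(aq), so Q = [Pb^2+][Br^-]^2
Q = (2.711 x 10^-3)(5.819 × 10^-2)^2 = 9.18 x 10^-6
Q > Ksp, so PbBr2 will precipitate.

Q = 9.18e-6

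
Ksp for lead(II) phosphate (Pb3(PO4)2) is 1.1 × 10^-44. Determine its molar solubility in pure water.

Pb3(PO4)2(s) ⇌ 3 Pb^2+ + 2 PO4^3-
Ksp = [Pb^2+]^3[PO4^3-]^2
If s mol/L of Pb3(PO4)2 dissolves, [Pb^2+] = 3s and [PO4^3-] = 2s.
So Ksp = (3s)^3 × (2s)^2 = 108s^5
Solving, s = (1.1 × 10^-44/108)^(1/5) = 6.3 × 10^-10 M

6.3 x 10^-10 M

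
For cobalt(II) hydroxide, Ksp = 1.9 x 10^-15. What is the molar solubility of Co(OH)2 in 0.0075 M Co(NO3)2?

s = 2.5 x 10^-7 M

Co(OH)2(s) <=> Co^2+(aq) + 2 OH^-(aq)
Ksp = [Co^2+][OH^-]^2
If s mol/L dissolves here, [Co^2+] = 0.0075 + s ≈ 0.0075, [OH^-] = 2s (common-ion effect: Co^2+ is already 0.0075 M).
Ksp ≈ 0.0075 × (2s)^2
s = 2.5 × 10^-7 M
Check: s = 2.5 × 10^-7 ≪ 0.0075, so the approximation is valid.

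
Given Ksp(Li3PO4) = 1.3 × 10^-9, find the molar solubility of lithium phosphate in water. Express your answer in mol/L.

s = 2.6 × 10^-3 M

Li3PO4(s) ⇌ 3 Li^+ + PO4^3-
Ksp = [Li^+]^3[PO4^3-]
With molar solubility s: [Li^+] = 3s, [PO4^3-] = s.
So Ksp = (3s)^3 × s = 27s^4
Solving, s = (1.3 × 10^-9/27)^(1/4) = 2.6 × 10^-3 M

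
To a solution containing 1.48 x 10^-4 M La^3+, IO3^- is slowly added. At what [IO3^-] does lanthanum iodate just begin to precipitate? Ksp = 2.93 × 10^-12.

2.71e-3 M

La(IO3)3(s) ⇌ La^3+(aq) + 3 IO3^-(aq)
Ksp = [La^3+][IO3^-]^3
Precipitation begins when Q = Ksp. With [La^3+] = 1.48 x 10^-4 M:
2.93 × 10^-12 = (1.48 x 10^-4) × [IO3^-]^3
[IO3^-] = (2.93 × 10^-12 / 1.48 × 10^-4)^(1/3) = 2.71 × 10^-3 M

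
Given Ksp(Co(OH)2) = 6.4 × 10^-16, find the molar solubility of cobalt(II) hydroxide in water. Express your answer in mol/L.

Co(OH)2(s) ⇌ Co^2+ + 2 OH^-
Ksp = [Co^2+][OH^-]^2
With molar solubility s: [Co^2+] = s, [OH^-] = 2s.
Substituting: Ksp = s(2s)^2 = 4s^3
s^3 = 6.4 × 10^-16 / 4, so s = 5.4 × 10^-6 M

s ≈ 5.4 x 10^-6 M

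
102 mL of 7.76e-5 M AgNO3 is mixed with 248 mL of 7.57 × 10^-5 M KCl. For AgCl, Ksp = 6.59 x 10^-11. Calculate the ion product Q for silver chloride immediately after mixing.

1.21e-9

Total volume = 102 + 248 = 350 mL.
[Ag^+] = 7.76 × 10^-5 × (102/350) = 2.261 x 10^-5 M
[Cl^-] = 7.57 × 10^-5 × (248/350) = 5.364 × 10^-5 M
AgCl(s) ⇌ Ag^+ + Cl^-, so Q = [Ag^+][Cl^-]
Q = (2.261 x 10^-5)(5.364 × 10^-5) = 1.21 × 10^-9
Q > Ksp, so AgCl will precipitate.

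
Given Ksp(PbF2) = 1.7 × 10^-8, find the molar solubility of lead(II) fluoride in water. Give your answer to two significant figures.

PbF2(s) ⇌ Pb^2+(aq) + 2 F^-(aq)
Ksp = [Pb^2+][F^-]^2
Let s = molar solubility. Then [Pb^2+] = s and [F^-] = 2s.
Substituting: Ksp = s(2s)^2 = 4s^3
Solving, s = (1.7 × 10^-8/4)^(1/3) = 1.6 × 10^-3 M

1.6 x 10^-3 M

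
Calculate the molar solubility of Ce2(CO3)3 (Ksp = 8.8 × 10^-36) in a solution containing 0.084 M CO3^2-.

6.1 × 10^-17 M

Ce2(CO3)3(s) ⇌ 2 Ce^3+ + 3 CO3^2-
Ksp = [Ce^3+]^2[CO3^2-]^3
Let s = moles of Ce2(CO3)3 that dissolve per litre. [Ce^3+] = 2s, [CO3^2-] = 0.084 + 3s ≈ 0.084 (Ksp is small, so little additional dissolves).
Ksp ≈ (2s)^2 × (0.084)^3
s = 6.1 x 10^-17 M
Check: 3s = 1.8 × 10^-16 ≪ 0.084, so the approximation is valid.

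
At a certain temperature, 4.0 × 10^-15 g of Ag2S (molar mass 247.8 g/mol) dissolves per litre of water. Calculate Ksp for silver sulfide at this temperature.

Ksp ≈ 1.7e-50

Molar solubility s = (4.0 × 10^-15 g/L) / (247.8 g/mol) = 1.61 × 10^-17 M.
Ag2S(s) ⇌ 2 Ag^+(aq) + S^2-(aq)
With molar solubility s: [Ag^+] = 2s, [S^2-] = s.
Ksp = [Ag^+]^2[S^2-]
So Ksp = (2s)^2 × s = 4s^3
With s = 1.61 x 10^-17: Ksp = 1.7 × 10^-50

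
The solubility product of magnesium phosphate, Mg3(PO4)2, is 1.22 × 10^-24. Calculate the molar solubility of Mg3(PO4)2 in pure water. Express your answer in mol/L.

s ≈ 6.47 × 10^-6 M

Mg3(PO4)2(s) <=> 3 Mg^2+(aq) + 2 PO4^3-(aq)
Ksp = [Mg^2+]^3[PO4^3-]^2
If s mol/L of Mg3(PO4)2 dissolves, [Mg^2+] = 3s and [PO4^3-] = 2s.
So Ksp = (3s)^3 × (2s)^2 = 108s^5
s^5 = 1.22 × 10^-24 / 108, so s = 6.47 × 10^-6 M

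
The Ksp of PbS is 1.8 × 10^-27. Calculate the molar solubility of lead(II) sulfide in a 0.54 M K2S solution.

s = 3.3 x 10^-27 M

PbS(s) ⇌ Pb^2+ + S^2-
Ksp = [Pb^2+][S^2-]
Let s be the molar solubility in this solution. [Pb^2+] = s, [S^2-] = 0.54 + s ≈ 0.54 (common-ion effect: S^2- is already 0.54 M).
Ksp ≈ s × 0.54
s = 3.3 × 10^-27 M
Check: s = 3.3 x 10^-27 ≪ 0.54, so the approximation is valid.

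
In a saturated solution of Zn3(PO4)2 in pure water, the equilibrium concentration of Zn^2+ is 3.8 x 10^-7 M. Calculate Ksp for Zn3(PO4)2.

Zn3(PO4)2(s) <=> 3 Zn^2+ + 2 PO4^3-
Stoichiometry gives [PO4^3-] = (2/3)[Zn^2+] = 2.53 x 10^-7 M.
Ksp = [Zn^2+]^3[PO4^3-]^2
Ksp = (3.8 × 10^-7)^3 × (2.53 × 10^-7)^2 = 3.5 x 10^-33

Ksp = 3.5e-33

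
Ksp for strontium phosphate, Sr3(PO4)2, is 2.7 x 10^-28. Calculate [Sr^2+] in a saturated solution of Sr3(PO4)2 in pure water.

Sr3(PO4)2(s) ⇌ 3 Sr^2+(aq) + 2 PO4^3-(aq)
Ksp = [Sr^2+]^3[PO4^3-]^2
Let s = molar solubility. Then [Sr^2+] = 3s and [PO4^3-] = 2s.
Ksp = (3s)^3(2s)^2 = 108s^5
s^5 = 2.7 x 10^-28 / 108, so s = 1.20 x 10^-6 M
[Sr^2+] = 3s = 3.6 x 10^-6 M

3.6 × 10^-6 M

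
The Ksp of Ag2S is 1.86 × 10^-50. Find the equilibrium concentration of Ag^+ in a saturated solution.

Ag2S(s) <=> 2 Ag^+(aq) + S^2-(aq)
Ksp = [Ag^+]^2[S^2-]
For each mole of Ag2S that dissolves: [Ag^+] = 2s, [S^2-] = s.
Ksp = (2s)^2s = 4s^3
Solving, s = (1.86 × 10^-50/4)^(1/3) = 1.669 x 10^-17 M
[Ag^+] = 2s = 3.34 x 10^-17 M

3.34e-17 M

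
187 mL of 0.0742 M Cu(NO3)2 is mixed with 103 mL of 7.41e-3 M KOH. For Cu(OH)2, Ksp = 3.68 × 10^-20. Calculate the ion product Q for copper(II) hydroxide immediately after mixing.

Total volume = 187 + 103 = 290 mL.
[Cu^2+] = 7.42 × 10^-2 × (187/290) = 4.785 × 10^-2 M
[OH^-] = 7.41 x 10^-3 × (103/290) = 2.632 × 10^-3 M
Cu(OH)2(s) <=> Cu^2+(aq) + 2 OH^-(aq), so Q = [Cu^2+][OH^-]^2
Q = (4.785 × 10^-2)(2.632 x 10^-3)^2 = 3.31 x 10^-7
Q > Ksp, so Cu(OH)2 will precipitate.

Q ≈ 3.31 x 10^-7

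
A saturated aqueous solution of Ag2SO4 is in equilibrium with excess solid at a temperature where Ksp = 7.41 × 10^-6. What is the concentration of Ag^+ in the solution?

[Ag^+] = 2.46e-2 M

Ag2SO4(s) ⇌ 2 Ag^+ + SO4^2-
Ksp = [Ag^+]^2[SO4^2-]
With molar solubility s: [Ag^+] = 2s, [SO4^2-] = s.
So Ksp = (2s)^2 × s = 4s^3
s = (7.41 × 10^-6 / 4)^(1/3) = 1.228 × 10^-2 M
[Ag^+] = 2s = 2.46 × 10^-2 M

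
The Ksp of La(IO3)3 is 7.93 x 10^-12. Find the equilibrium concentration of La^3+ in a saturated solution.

[La^3+] ≈ 7.36 x 10^-4 M

La(IO3)3(s) <=> La^3+ + 3 IO3^-
Ksp = [La^3+][IO3^-]^3
For each mole of La(IO3)3 that dissolves: [La^3+] = s, [IO3^-] = 3s.
So Ksp = s × (3s)^3 = 27s^4
s^4 = 7.93 x 10^-12 / 27, so s = 7.362 × 10^-4 M
[La^3+] = s = 7.36 × 10^-4 M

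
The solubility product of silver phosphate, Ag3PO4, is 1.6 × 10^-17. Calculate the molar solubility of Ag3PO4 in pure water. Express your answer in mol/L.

Ag3PO4(s) <=> 3 Ag^+(aq) + PO4^3-(aq)
Ksp = [Ag^+]^3[PO4^3-]
With molar solubility s: [Ag^+] = 3s, [PO4^3-] = s.
Ksp = (3s)^3s = 27s^4
Solving, s = (1.6 × 10^-17/27)^(1/4) = 2.8 x 10^-5 M

2.8 × 10^-5 M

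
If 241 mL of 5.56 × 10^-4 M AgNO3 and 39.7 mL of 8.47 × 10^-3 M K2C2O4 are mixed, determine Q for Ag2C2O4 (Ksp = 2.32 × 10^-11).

Q ≈ 2.73 × 10^-10

Total volume = 241 + 39.7 = 280.7 mL.
[Ag^+] = 5.56 x 10^-4 × (241/280.7) = 4.774 × 10^-4 M
[C2O4^2-] = 8.47 x 10^-3 × (39.7/280.7) = 1.198 × 10^-3 M
Ag2C2O4(s) ⇌ 2 Ag^+ + C2O4^2-, so Q = [Ag^+]^2[C2O4^2-]
Q = (4.774 x 10^-4)^2(1.198 × 10^-3) = 2.73 × 10^-10
Q > Ksp, so Ag2C2O4 will precipitate.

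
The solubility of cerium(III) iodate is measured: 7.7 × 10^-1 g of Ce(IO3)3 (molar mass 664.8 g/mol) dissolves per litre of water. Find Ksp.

Molar solubility s = (7.7 x 10^-1 g/L) / (664.8 g/mol) = 1.16 × 10^-3 M.
Ce(IO3)3(s) <=> Ce^3+(aq) + 3 IO3^-(aq)
Let s = molar solubility. Then [Ce^3+] = s and [IO3^-] = 3s.
Ksp = [Ce^3+][IO3^-]^3
Substituting: Ksp = s(3s)^3 = 27s^4
Ksp = 27 × (1.16 x 10^-3)^4 = 4.9 × 10^-11

4.9e-11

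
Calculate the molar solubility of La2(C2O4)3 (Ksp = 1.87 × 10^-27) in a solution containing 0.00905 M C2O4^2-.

s = 2.51e-11 M

La2(C2O4)3(s) ⇌ 2 La^3+(aq) + 3 C2O4^2-(aq)
Ksp = [La^3+]^2[C2O4^2-]^3
Let s = moles of La2(C2O4)3 that dissolve per litre. [La^3+] = 2s, [C2O4^2-] = 0.00905 + 3s ≈ 0.00905 (common-ion effect: C2O4^2- is already 0.00905 M).
Ksp ≈ (2s)^2 × (0.00905)^3
s = 2.51 × 10^-11 M
Check: 3s = 7.5 × 10^-11 ≪ 0.00905, so the approximation is valid.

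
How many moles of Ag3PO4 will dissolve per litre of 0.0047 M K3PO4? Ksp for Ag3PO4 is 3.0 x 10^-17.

Ag3PO4(s) ⇌ 3 Ag^+(aq) + PO4^3-(aq)
Ksp = [Ag^+]^3[PO4^3-]
Let s be the molar solubility in this solution. [Ag^+] = 3s, [PO4^3-] = 0.0047 + s ≈ 0.0047 (common-ion effect: PO4^3- is already 0.0047 M).
Ksp ≈ (3s)^3 × 0.0047
s = 6.2 × 10^-6 M
Check: s = 6.2 x 10^-6 ≪ 0.0047, so the approximation is valid.

s ≈ 6.2 × 10^-6 M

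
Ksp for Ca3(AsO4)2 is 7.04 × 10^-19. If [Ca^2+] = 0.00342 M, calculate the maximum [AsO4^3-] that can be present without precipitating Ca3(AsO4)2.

Ca3(AsO4)2(s) ⇌ 3 Ca^2+(aq) + 2 AsO4^3-(aq)
Ksp = [Ca^2+]^3[AsO4^3-]^2
Precipitation begins when Q = Ksp. With [Ca^2+] = 0.00342 M:
7.04 × 10^-19 = (0.00342)^3 × [AsO4^3-]^2
[AsO4^3-] = (7.04 × 10^-19 / 4.000 × 10^-8)^(1/2) = 4.20 × 10^-6 M

4.20e-6 M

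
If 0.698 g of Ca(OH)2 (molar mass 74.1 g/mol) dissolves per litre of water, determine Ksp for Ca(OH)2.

Molar solubility s = (6.98 x 10^-1 g/L) / (74.1 g/mol) = 9.420 × 10^-3 M.
Ca(OH)2(s) ⇌ Ca^2+(aq) + 2 OH^-(aq)
With molar solubility s: [Ca^2+] = s, [OH^-] = 2s.
Ksp = [Ca^2+][OH^-]^2
Ksp = s(2s)^2 = 4s^3
Ksp = 4 × (9.420 × 10^-3)^3 = 3.34 x 10^-6

Ksp = 3.34e-6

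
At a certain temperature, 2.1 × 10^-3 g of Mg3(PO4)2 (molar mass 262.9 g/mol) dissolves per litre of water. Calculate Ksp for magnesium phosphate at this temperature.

3.5e-24

Molar solubility s = (2.1 × 10^-3 g/L) / (262.9 g/mol) = 7.99 × 10^-6 M.
Mg3(PO4)2(s) ⇌ 3 Mg^2+ + 2 PO4^3-
If s mol/L of Mg3(PO4)2 dissolves, [Mg^2+] = 3s and [PO4^3-] = 2s.
Ksp = [Mg^2+]^3[PO4^3-]^2
Substituting: Ksp = (3s)^3(2s)^2 = 108s^5
Ksp = 108 × (7.99 × 10^-6)^5 = 3.5 × 10^-24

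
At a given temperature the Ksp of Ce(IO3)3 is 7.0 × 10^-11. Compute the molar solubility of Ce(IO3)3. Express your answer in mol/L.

1.3 x 10^-3 M

Ce(IO3)3(s) ⇌ Ce^3+ + 3 IO3^-
Ksp = [Ce^3+][IO3^-]^3
If s mol/L of Ce(IO3)3 dissolves, [Ce^3+] = s and [IO3^-] = 3s.
Ksp = s(3s)^3 = 27s^4
Solving, s = (7.0 × 10^-11/27)^(1/4) = 1.3 × 10^-3 M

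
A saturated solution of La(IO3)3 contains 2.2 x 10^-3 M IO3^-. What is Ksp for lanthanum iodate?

Ksp ≈ 7.8 × 10^-12

La(IO3)3(s) ⇌ La^3+ + 3 IO3^-
Stoichiometry gives [La^3+] = (1/3)[IO3^-] = 7.33 × 10^-4 M.
Ksp = [La^3+][IO3^-]^3
Ksp = 7.33 × 10^-4 × (2.2 × 10^-3)^3 = 7.8 x 10^-12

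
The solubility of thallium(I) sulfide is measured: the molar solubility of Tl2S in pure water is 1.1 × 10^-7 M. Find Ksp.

Ksp ≈ 5.3 x 10^-21

Tl2S(s) ⇌ 2 Tl^+(aq) + S^2-(aq)
Let s = molar solubility. Then [Tl^+] = 2s and [S^2-] = s.
Ksp = [Tl^+]^2[S^2-]
Substituting: Ksp = (2s)^2s = 4s^3
With s = 1.1 × 10^-7: Ksp = 5.3 × 10^-21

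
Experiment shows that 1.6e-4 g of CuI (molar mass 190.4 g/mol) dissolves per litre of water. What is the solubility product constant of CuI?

7.1 x 10^-13

Molar solubility s = (1.6 x 10^-4 g/L) / (190.4 g/mol) = 8.40 x 10^-7 M.
CuI(s) <=> Cu^+(aq) + I^-(aq)
For each mole of CuI that dissolves: [Cu^+] = s, [I^-] = s.
Ksp = [Cu^+][I^-]
Ksp = s × s = s^2
Ksp = (8.40 × 10^-7)^2 = 7.1 × 10^-13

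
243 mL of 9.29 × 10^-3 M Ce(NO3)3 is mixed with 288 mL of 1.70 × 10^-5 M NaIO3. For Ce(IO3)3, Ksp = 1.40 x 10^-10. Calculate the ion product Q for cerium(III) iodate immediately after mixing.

Q ≈ 3.33 x 10^-18

Total volume = 243 + 288 = 531 mL.
[Ce^3+] = 9.29 x 10^-3 × (243/531) = 4.251 x 10^-3 M
[IO3^-] = 1.70 x 10^-5 × (288/531) = 9.220 x 10^-6 M
Ce(IO3)3(s) ⇌ Ce^3+ + 3 IO3^-, so Q = [Ce^3+][IO3^-]^3
Q = (4.251 × 10^-3)(9.220 x 10^-6)^3 = 3.33 × 10^-18
Q < Ksp, so no precipitate of Ce(IO3)3 forms.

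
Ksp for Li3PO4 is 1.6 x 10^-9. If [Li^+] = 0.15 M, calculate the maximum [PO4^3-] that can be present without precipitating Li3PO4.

Li3PO4(s) <=> 3 Li^+(aq) + PO4^3-(aq)
Ksp = [Li^+]^3[PO4^3-]
Precipitation begins when Q = Ksp. With [Li^+] = 0.15 M:
1.6 x 10^-9 = (0.15)^3 × [PO4^3-]
[PO4^3-] = (1.6 x 10^-9 / 3.38 × 10^-3) = 4.7 × 10^-7 M

[PO4^3-] = 4.7 × 10^-7 M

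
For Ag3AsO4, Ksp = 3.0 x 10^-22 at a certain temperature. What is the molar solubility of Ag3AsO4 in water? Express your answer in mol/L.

s ≈ 1.8 × 10^-6 M

Ag3AsO4(s) ⇌ 3 Ag^+(aq) + AsO4^3-(aq)
Ksp = [Ag^+]^3[AsO4^3-]
For each mole of Ag3AsO4 that dissolves: [Ag^+] = 3s, [AsO4^3-] = s.
Ksp = (3s)^3s = 27s^4
Solving, s = (3.0 x 10^-22/27)^(1/4) = 1.8 × 10^-6 M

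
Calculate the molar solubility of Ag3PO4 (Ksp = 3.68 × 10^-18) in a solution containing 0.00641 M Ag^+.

1.40 × 10^-11 M

Ag3PO4(s) ⇌ 3 Ag^+(aq) + PO4^3-(aq)
Ksp = [Ag^+]^3[PO4^3-]
Let s = moles of Ag3PO4 that dissolve per litre. [Ag^+] = 0.00641 + 3s ≈ 0.00641, [PO4^3-] = s (common-ion effect: Ag^+ is already 0.00641 M).
Ksp ≈ (0.00641)^3 × s
s = 1.40 × 10^-11 M
Check: 3s = 4.2 x 10^-11 ≪ 0.00641, so the approximation is valid.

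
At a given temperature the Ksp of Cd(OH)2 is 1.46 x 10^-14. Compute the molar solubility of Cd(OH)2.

1.54 x 10^-5 M

Cd(OH)2(s) <=> Cd^2+ + 2 OH^-
Ksp = [Cd^2+][OH^-]^2
For each mole of Cd(OH)2 that dissolves: [Cd^2+] = s, [OH^-] = 2s.
Substituting: Ksp = s(2s)^2 = 4s^3
s = (1.46 x 10^-14 / 4)^(1/3) = 1.54 × 10^-5 M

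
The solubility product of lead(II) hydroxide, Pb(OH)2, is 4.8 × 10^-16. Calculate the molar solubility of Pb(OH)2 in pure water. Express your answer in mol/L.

Pb(OH)2(s) ⇌ Pb^2+ + 2 OH^-
Ksp = [Pb^2+][OH^-]^2
For each mole of Pb(OH)2 that dissolves: [Pb^2+] = s, [OH^-] = 2s.
Ksp = s(2s)^2 = 4s^3
s^3 = 4.8 × 10^-16 / 4, so s = 4.9 x 10^-6 M

s = 4.9 × 10^-6 M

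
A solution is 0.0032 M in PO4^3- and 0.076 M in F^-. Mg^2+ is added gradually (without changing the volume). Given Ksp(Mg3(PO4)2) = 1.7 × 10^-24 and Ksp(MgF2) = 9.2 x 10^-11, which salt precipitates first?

Each salt begins to precipitate when Q = Ksp, i.e. when [Mg^2+] reaches its threshold.
For Mg3(PO4)2: 1.7 × 10^-24 = (0.0032)^2 × [Mg^2+]^3  ⇒  [Mg^2+] = 5.5 × 10^-7 M.
For MgF2: 9.2 x 10^-11 = (0.076)^2 × [Mg^2+]  ⇒  [Mg^2+] = 1.6 × 10^-8 M.
The salt with the lower threshold [Mg^2+] precipitates first: MgF2.

MgF2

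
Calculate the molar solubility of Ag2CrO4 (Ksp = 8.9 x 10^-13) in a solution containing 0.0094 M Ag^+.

Ag2CrO4(s) ⇌ 2 Ag^+(aq) + CrO4^2-(aq)
Ksp = [Ag^+]^2[CrO4^2-]
Let s be the molar solubility in this solution. [Ag^+] = 0.0094 + 2s ≈ 0.0094, [CrO4^2-] = s (Ksp is small, so little additional dissolves).
Ksp ≈ (0.0094)^2 × s
s = 1.0 × 10^-8 M
Check: 2s = 2.0 x 10^-8 ≪ 0.0094, so the approximation is valid.

s = 1.0 x 10^-8 M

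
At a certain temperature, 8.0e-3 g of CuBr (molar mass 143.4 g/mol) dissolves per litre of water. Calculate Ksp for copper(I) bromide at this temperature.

Molar solubility s = (8.0 × 10^-3 g/L) / (143.4 g/mol) = 5.58 × 10^-5 M.
CuBr(s) ⇌ Cu^+ + Br^-
If s mol/L of CuBr dissolves, [Cu^+] = s and [Br^-] = s.
Ksp = [Cu^+][Br^-]
Ksp = (s)(s) = s^2
Ksp = (5.58 × 10^-5)^2 = 3.1 x 10^-9

Ksp ≈ 3.1 x 10^-9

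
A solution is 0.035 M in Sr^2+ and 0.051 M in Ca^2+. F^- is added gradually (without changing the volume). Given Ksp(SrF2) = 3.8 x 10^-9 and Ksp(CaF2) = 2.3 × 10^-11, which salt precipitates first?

Each salt begins to precipitate when Q = Ksp, i.e. when [F^-] reaches its threshold.
For SrF2: 3.8 x 10^-9 = 0.035 × [F^-]^2  ⇒  [F^-] = 3.3 × 10^-4 M.
For CaF2: 2.3 × 10^-11 = 0.051 × [F^-]^2  ⇒  [F^-] = 2.1 x 10^-5 M.
The salt with the lower threshold [F^-] precipitates first: CaF2.

CaF2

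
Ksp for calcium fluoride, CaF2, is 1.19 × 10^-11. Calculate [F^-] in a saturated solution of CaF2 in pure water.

2.88e-4 M

CaF2(s) <=> Ca^2+(aq) + 2 F^-(aq)
Ksp = [Ca^2+][F^-]^2
For each mole of CaF2 that dissolves: [Ca^2+] = s, [F^-] = 2s.
Ksp = s(2s)^2 = 4s^3
s^3 = 1.19 × 10^-11 / 4, so s = 1.438 × 10^-4 M
[F^-] = 2s = 2.88 × 10^-4 M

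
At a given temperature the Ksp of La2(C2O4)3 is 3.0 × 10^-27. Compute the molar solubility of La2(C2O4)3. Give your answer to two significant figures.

s = 1.9 × 10^-6 M

La2(C2O4)3(s) ⇌ 2 La^3+ + 3 C2O4^2-
Ksp = [La^3+]^2[C2O4^2-]^3
For each mole of La2(C2O4)3 that dissolves: [La^3+] = 2s, [C2O4^2-] = 3s.
So Ksp = (2s)^2 × (3s)^3 = 108s^5
s^5 = 3.0 × 10^-27 / 108, so s = 1.9 × 10^-6 M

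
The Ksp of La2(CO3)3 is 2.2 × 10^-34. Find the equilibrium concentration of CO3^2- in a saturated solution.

[CO3^2-] ≈ 2.2e-7 M

La2(CO3)3(s) ⇌ 2 La^3+(aq) + 3 CO3^2-(aq)
Ksp = [La^3+]^2[CO3^2-]^3
Let s = molar solubility. Then [La^3+] = 2s and [CO3^2-] = 3s.
Ksp = (2s)^2(3s)^3 = 108s^5
s = (2.2 × 10^-34 / 108)^(1/5) = 7.27 × 10^-8 M
[CO3^2-] = 3s = 2.2 × 10^-7 M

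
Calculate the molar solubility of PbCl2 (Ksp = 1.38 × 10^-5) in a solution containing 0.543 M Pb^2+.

s ≈ 2.52 x 10^-3 M

PbCl2(s) ⇌ Pb^2+ + 2 Cl^-
Ksp = [Pb^2+][Cl^-]^2
Let s be the molar solubility in this solution. [Pb^2+] = 0.543 + s ≈ 0.543, [Cl^-] = 2s (since the Pb^2+ already present dominates).
Ksp ≈ 0.543 × (2s)^2
s = 2.52 x 10^-3 M
Check: s = 2.5 × 10^-3 ≪ 0.543, so the approximation is valid.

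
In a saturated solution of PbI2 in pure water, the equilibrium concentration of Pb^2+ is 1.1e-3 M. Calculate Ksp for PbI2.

Ksp = 5.3 x 10^-9

PbI2(s) ⇌ Pb^2+ + 2 I^-
Stoichiometry gives [I^-] = (2/1)[Pb^2+] = 2.20 x 10^-3 M.
Ksp = [Pb^2+][I^-]^2
Ksp = 1.1 × 10^-3 × (2.20 x 10^-3)^2 = 5.3 × 10^-9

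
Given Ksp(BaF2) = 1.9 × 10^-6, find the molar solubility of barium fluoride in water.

BaF2(s) ⇌ Ba^2+ + 2 F^-
Ksp = [Ba^2+][F^-]^2
If s mol/L of BaF2 dissolves, [Ba^2+] = s and [F^-] = 2s.
So Ksp = s × (2s)^2 = 4s^3
s^3 = 1.9 × 10^-6 / 4, so s = 7.8 x 10^-3 M

s ≈ 7.8e-3 M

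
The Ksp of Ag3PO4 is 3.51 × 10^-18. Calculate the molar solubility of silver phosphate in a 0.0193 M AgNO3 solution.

Ag3PO4(s) ⇌ 3 Ag^+(aq) + PO4^3-(aq)
Ksp = [Ag^+]^3[PO4^3-]
Let s = moles of Ag3PO4 that dissolve per litre. [Ag^+] = 0.0193 + 3s ≈ 0.0193, [PO4^3-] = s (Ksp is small, so little additional dissolves).
Ksp ≈ (0.0193)^3 × s
s = 4.88 × 10^-13 M
Check: 3s = 1.5 × 10^-12 ≪ 0.0193, so the approximation is valid.

s = 4.88 x 10^-13 M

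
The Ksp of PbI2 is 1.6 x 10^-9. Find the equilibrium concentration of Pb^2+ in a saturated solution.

7.4e-4 M

PbI2(s) ⇌ Pb^2+ + 2 I^-
Ksp = [Pb^2+][I^-]^2
For each mole of PbI2 that dissolves: [Pb^2+] = s, [I^-] = 2s.
Substituting: Ksp = s(2s)^2 = 4s^3
s = (1.6 x 10^-9 / 4)^(1/3) = 7.37 × 10^-4 M
[Pb^2+] = s = 7.4 × 10^-4 M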